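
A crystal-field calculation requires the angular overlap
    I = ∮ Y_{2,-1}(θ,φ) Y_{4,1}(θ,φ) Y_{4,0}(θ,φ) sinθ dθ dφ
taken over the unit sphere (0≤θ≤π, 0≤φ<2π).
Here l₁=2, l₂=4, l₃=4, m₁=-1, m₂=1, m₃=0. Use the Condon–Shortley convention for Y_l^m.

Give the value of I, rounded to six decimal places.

-0.044869

Checks pass: Σm=0; 10 even; l₃=4∈[2,6].
(2·2+1)(2·4+1)(2·4+1) = 405
Δ: 2! 2! 6! / 11! → 1/13860
sum: t=0:+1/192 t=1:−1/36 t=2:+1/192 = -5/288
3j²(2 4 4; 0 0 0) = Δ·Π!·Σ² = 20/693  (sign -1)
sum: t=1:−1/96 t=2:+1/72 = 1/288
3j²(2 4 4; -1 1 0) = Δ·Π!·Σ² = 1/462  (sign +1)
combine: 4πI² = 405·20/693·1/462 = 150/5929
take √, sign -1: I = -0.04486937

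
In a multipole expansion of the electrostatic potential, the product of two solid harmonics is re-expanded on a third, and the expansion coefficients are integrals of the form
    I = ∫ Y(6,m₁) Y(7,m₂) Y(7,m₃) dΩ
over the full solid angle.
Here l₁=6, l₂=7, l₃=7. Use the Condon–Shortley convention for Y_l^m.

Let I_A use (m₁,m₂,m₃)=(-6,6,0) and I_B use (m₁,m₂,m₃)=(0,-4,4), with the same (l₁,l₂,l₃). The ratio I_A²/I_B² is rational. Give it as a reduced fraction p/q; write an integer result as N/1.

13/16

Same 6,7,7: normalisation and zero-m 3j drop out of the ratio.
A: Δ: 6! 6! 8! / 21! → 1/2444321880; sum: t=6:+1/2612736000 = 1/2612736000; 3j²(6 7 7; -6 6 0) = Δ·Π!·Σ² = 22/4845  (sign -1)
B: Δ: 6! 6! 8! / 21! → 1/2444321880; sum: t=0:+1/373248000 t=1:−1/20736000 t=2:+1/11612160 t=3:−1/52254720 = 1/46656000; 3j²(6 7 7; 0 -4 4) = Δ·Π!·Σ² = 352/62985  (sign -1)
I_A²/I_B² = (22/4845)/(352/62985) = 13/16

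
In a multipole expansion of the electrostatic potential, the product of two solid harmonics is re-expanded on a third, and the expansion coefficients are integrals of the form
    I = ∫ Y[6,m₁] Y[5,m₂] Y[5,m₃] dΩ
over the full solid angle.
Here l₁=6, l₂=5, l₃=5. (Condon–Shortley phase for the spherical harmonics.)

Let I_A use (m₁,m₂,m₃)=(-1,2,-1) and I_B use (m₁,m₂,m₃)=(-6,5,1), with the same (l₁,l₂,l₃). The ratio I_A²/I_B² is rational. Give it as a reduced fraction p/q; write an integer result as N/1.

l's match ⇒ only the (l;m) 3-j factors differ between A and B.
A: triangle coeff Δ(6,5,5) = 1/28588560; Σ_t [3,6]: t=3:−1/41472 t=4:+1/10368 t=5:−1/23040 t=6:+1/518400 = 1/32400; (3j)²=128/12155 [(6 5 5; -1 2 -1)], sign=+1
B: triangle coeff Δ(6,5,5) = 1/28588560; Σ_t [6,6]: t=6:+1/12441600 = 1/12441600; (3j)²=3/442 [(6 5 5; -6 5 1)], sign=+1
I_A²/I_B² = (128/12155)/(3/442) = 256/165

256/165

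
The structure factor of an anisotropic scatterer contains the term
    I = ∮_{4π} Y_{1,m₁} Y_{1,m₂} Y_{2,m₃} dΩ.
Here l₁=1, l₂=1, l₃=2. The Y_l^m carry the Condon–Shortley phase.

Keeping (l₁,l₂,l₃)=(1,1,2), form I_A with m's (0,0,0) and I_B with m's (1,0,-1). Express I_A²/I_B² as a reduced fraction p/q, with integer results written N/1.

Shared (l₁,l₂,l₃)=(1,1,2): N and (l;000)² cancel in I_A²/I_B².
A: Δ = 0!·2!·2!/5! = 1/30; Racah Σ t=0..0: t=0:+1/1 = 1/1; ⇒ 3j(1 1 2; 0 0 0)² = 2/15, sgn +1
B: Δ = 0!·2!·2!/5! = 1/30; Racah Σ t=0..0: t=0:+1/2 = 1/2; ⇒ 3j(1 1 2; 1 0 -1)² = 1/10, sgn -1
I_A²/I_B² = (2/15)/(1/10) = 4/3

4/3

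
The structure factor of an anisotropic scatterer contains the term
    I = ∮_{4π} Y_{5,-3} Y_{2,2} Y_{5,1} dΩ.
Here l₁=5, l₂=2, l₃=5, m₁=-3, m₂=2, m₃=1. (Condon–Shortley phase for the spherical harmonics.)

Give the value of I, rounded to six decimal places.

0.171169

Checks pass: Σm=0; 12 even; l₃=5∈[3,7].
(2·5+1)(2·2+1)(2·5+1) = 605
Δ: 2! 8! 2! / 13! → 1/38610
sum: t=0:+1/2880 t=1:−1/576 t=2:+1/2880 = -1/960
3j²(5 2 5; 0 0 0) = Δ·Π!·Σ² = 10/429  (sign +1)
sum: t=2:+1/5760 = 1/5760
3j²(5 2 5; -3 2 1) = Δ·Π!·Σ² = 56/2145  (sign +1)
combine: 4πI² = 605·10/429·56/2145 = 560/1521
take √, sign +1: I = 0.17116875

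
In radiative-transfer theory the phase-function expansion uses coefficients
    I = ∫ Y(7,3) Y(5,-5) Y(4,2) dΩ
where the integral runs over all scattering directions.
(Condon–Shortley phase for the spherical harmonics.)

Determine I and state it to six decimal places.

0.086594

Checks pass: Σm=0; 16 even; l₃=4∈[2,12].
(2·7+1)(2·5+1)(2·4+1) = 1485
Δ: 8! 6! 2! / 17! → 1/6126120
sum: t=3:−1/69120 t=4:+1/20736 t=5:−1/69120 = 1/51840
3j²(7 5 4; 0 0 0) = Δ·Π!·Σ² = 280/21879  (sign +1)
sum: t=0:+1/3870720 = 1/3870720
3j²(7 5 4; 3 -5 2) = Δ·Π!·Σ² = 675/136136  (sign +1)
combine: 4πI² = 1485·280/21879·675/136136 = 50625/537251
take √, sign +1: I = 0.08659423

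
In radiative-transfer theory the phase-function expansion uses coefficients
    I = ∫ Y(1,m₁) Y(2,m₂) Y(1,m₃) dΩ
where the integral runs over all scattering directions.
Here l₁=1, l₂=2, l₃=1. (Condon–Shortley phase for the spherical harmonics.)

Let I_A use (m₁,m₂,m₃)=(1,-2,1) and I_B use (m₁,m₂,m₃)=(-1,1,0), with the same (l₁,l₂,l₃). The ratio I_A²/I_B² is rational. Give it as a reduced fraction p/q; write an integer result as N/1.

2/1

Same 1,2,1: normalisation and zero-m 3j drop out of the ratio.
A: Δ: 2! 0! 2! / 5! → 1/30; sum: t=0:+1/4 = 1/4; 3j²(1 2 1; 1 -2 1) = Δ·Π!·Σ² = 1/5  (sign +1)
B: Δ: 2! 0! 2! / 5! → 1/30; sum: t=2:+1/2 = 1/2; 3j²(1 2 1; -1 1 0) = Δ·Π!·Σ² = 1/10  (sign -1)
I_A²/I_B² = (1/5)/(1/10) = 2/1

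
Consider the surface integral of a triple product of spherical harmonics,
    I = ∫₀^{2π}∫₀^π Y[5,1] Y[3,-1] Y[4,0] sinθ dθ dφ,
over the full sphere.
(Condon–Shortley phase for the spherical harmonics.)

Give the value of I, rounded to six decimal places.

m-sum 0 ✓  L=12 even ✓  2≤4≤8 ✓
Π(2lᵢ+1) = 11×7×9 = 693
triangle coeff Δ(5,3,4) = 1/180180
Σ_t [1,3]: t=1:−1/576 t=2:+1/144 t=3:−1/576 = 1/288
(3j)²=20/1001 [(5 3 4; 0 0 0)], sign=+1
Σ_t [0,2]: t=0:+1/2304 t=1:−1/216 t=2:+1/384 = -11/6912
(3j)²=11/1638 [(5 3 4; 1 -1 0)], sign=-1
⇒ 4πI² = 110/1183
I = (-1)√(110/1183/(4π)) = -0.08601992

-0.086020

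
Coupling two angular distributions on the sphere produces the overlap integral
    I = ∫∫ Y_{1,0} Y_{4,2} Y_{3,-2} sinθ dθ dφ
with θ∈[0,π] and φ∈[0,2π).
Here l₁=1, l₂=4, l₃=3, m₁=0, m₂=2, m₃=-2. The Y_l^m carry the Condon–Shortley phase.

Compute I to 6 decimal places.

m-sum 0 ✓  L=8 even ✓  3≤3≤5 ✓
Π(2lᵢ+1) = 3×9×7 = 189
triangle coeff Δ(1,4,3) = 1/252
Σ_t [1,1]: t=1:−1/36 = -1/36
(3j)²=4/63 [(1 4 3; 0 0 0)], sign=+1
Σ_t [1,1]: t=1:−1/120 = -1/120
(3j)²=1/21 [(1 4 3; 0 2 -2)], sign=+1
⇒ 4πI² = 4/7
I = (+1)√(4/7/(4π)) = 0.21324362

0.213244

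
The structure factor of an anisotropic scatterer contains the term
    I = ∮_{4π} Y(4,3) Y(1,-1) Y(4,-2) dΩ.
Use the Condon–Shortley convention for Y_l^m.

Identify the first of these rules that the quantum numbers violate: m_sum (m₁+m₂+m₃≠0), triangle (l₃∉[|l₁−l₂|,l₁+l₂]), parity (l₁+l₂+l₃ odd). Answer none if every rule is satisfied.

azimuthal sum: 3 − 1 − 2 = 0  ✓
3 ≤ 4 ≤ 5 (triangle on l)  ✓
L = 4 + 1 + 4 = 9 (odd)  ✗

parity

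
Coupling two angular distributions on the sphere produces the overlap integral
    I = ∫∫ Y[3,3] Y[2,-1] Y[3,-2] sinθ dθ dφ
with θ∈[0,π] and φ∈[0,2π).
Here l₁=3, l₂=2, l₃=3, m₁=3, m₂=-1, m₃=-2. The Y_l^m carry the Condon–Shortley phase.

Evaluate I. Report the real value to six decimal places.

-0.210261

Rules hold: Σm=0, L=8 even, 1≤3≤5.
N = 7·5·7 = 245
Δ = 2!·4!·2!/9! = 1/3780
Racah Σ t=0..2: t=0:+1/24 t=1:−1/4 t=2:+1/24 = -1/6
⇒ 3j(3 2 3; 0 0 0)² = 4/105, sgn +1
Racah Σ t=0..0: t=0:+1/48 = 1/48
⇒ 3j(3 2 3; 3 -1 -2)² = 5/84, sgn -1
4πI² = N·(3j₀)²·(3jₘ)² = 5/9
I = -1·√(0.555556/4π) = -0.21026104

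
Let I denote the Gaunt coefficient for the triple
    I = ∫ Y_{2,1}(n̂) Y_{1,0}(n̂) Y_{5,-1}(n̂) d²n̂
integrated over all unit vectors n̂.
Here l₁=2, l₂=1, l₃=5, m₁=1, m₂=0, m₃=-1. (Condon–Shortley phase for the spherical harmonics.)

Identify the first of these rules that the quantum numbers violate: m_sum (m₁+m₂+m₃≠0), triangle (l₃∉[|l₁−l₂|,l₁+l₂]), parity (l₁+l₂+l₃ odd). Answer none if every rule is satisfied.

triangle

azimuthal sum: 1 + 0 − 1 = 0  ✓
1 ≤ 5 ≤ 3 (triangle on l)  ✗
L = 2 + 1 + 5 = 8 (even)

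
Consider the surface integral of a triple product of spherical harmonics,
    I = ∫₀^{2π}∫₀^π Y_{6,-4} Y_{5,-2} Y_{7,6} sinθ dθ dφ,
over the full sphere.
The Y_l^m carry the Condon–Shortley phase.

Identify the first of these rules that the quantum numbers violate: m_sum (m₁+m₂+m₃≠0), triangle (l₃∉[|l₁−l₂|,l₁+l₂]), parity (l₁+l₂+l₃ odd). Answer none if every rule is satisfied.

Σmᵢ = 0  ✓
l₃∈[|l₁−l₂|,l₁+l₂]=[1,11], have l₃=7  ✓
Σlᵢ = 18 ⇒ even  ✓

none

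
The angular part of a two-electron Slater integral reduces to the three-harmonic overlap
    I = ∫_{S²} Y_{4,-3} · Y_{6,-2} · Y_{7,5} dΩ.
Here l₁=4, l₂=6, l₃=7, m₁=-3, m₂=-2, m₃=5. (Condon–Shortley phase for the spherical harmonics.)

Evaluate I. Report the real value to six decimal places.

l₁+l₂+l₃=17 is odd: 3j(l;000)=0 ⇒ I=0

0.000000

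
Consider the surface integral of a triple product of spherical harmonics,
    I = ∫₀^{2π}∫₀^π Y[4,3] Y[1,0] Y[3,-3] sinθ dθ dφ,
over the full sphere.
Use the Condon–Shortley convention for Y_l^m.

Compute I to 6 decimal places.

-0.162868

Rules hold: Σm=0, L=8 even, 3≤3≤5.
N = 9·3·7 = 189
Δ = 2!·6!·0!/9! = 1/252
Racah Σ t=1..1: t=1:−1/36 = -1/36
⇒ 3j(4 1 3; 0 0 0)² = 4/63, sgn +1
Racah Σ t=1..1: t=1:−1/720 = -1/720
⇒ 3j(4 1 3; 3 0 -3)² = 1/36, sgn -1
4πI² = N·(3j₀)²·(3jₘ)² = 1/3
I = -1·√(0.333333/4π) = -0.16286750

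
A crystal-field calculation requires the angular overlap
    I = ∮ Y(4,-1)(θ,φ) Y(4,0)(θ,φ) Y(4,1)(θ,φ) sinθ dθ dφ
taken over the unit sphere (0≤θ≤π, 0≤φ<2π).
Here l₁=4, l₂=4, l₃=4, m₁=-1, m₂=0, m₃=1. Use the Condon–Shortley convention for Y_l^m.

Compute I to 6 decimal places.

-0.068481

m-sum 0 ✓  L=12 even ✓  0≤4≤8 ✓
Π(2lᵢ+1) = 9×9×9 = 729
triangle coeff Δ(4,4,4) = 1/450450
Σ_t [0,4]: t=0:+1/13824 t=1:−1/216 t=2:+1/64 t=3:−1/216 t=4:+1/13824 = 5/768
(3j)²=18/1001 [(4 4 4; 0 0 0)], sign=+1
Σ_t [1,4]: t=1:−1/864 t=2:+1/96 t=3:−1/144 t=4:+1/3456 = 1/384
(3j)²=9/2002 [(4 4 4; -1 0 1)], sign=-1
⇒ 4πI² = 59049/1002001
I = (-1)√(59049/1002001/(4π)) = -0.06848055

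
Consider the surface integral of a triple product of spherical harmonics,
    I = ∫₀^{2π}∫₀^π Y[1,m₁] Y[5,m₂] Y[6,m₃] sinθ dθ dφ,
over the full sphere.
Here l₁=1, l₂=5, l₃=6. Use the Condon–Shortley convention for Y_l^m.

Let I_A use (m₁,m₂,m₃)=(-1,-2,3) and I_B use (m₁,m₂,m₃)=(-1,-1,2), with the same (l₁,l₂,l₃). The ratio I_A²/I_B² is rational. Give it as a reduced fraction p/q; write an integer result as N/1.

Same 1,5,6: normalisation and zero-m 3j drop out of the ratio.
A: Δ: 0! 2! 10! / 13! → 1/858; sum: t=0:+1/60480 = 1/60480; 3j²(1 5 6; -1 -2 3) = Δ·Π!·Σ² = 6/143  (sign -1)
B: Δ: 0! 2! 10! / 13! → 1/858; sum: t=0:+1/34560 = 1/34560; 3j²(1 5 6; -1 -1 2) = Δ·Π!·Σ² = 14/429  (sign +1)
I_A²/I_B² = (6/143)/(14/429) = 9/7

9/7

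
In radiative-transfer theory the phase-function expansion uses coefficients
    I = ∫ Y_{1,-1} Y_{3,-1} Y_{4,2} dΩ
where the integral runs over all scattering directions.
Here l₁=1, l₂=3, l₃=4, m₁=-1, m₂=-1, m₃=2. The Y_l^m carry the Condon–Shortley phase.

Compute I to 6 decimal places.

0.238414

Rules hold: Σm=0, L=8 even, 2≤4≤4.
N = 3·7·9 = 189
Δ = 0!·2!·6!/9! = 1/252
Racah Σ t=0..0: t=0:+1/36 = 1/36
⇒ 3j(1 3 4; 0 0 0)² = 4/63, sgn +1
Racah Σ t=0..0: t=0:+1/96 = 1/96
⇒ 3j(1 3 4; -1 -1 2)² = 5/84, sgn +1
4πI² = N·(3j₀)²·(3jₘ)² = 5/7
I = +1·√(0.714286/4π) = 0.23841361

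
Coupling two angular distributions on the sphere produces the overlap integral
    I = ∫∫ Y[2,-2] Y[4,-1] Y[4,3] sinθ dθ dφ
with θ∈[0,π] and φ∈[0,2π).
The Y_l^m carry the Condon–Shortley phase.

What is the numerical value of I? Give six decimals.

Checks pass: Σm=0; 10 even; l₃=4∈[2,6].
(2·2+1)(2·4+1)(2·4+1) = 405
Δ: 2! 2! 6! / 11! → 1/13860
sum: t=0:+1/192 t=1:−1/36 t=2:+1/192 = -5/288
3j²(2 4 4; 0 0 0) = Δ·Π!·Σ² = 20/693  (sign -1)
sum: t=2:+1/480 = 1/480
3j²(2 4 4; -2 -1 3) = Δ·Π!·Σ² = 3/110  (sign -1)
combine: 4πI² = 405·20/693·3/110 = 270/847
take √, sign +1: I = 0.15927046

0.159270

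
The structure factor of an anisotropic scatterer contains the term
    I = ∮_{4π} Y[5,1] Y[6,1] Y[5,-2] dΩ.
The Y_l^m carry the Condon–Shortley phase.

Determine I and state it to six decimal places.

0.120248

Checks pass: Σm=0; 16 even; l₃=5∈[1,11].
(2·5+1)(2·6+1)(2·5+1) = 1573
Δ: 6! 4! 6! / 17! → 1/28588560
sum: t=1:−1/345600 t=2:+1/13824 t=3:−1/5184 t=4:+1/13824 t=5:−1/345600 = -7/129600
3j²(5 6 5; 0 0 0) = Δ·Π!·Σ² = 80/7293  (sign +1)
sum: t=1:−1/518400 t=2:+1/23040 t=3:−1/10368 t=4:+1/41472 = -1/32400
3j²(5 6 5; 1 1 -2) = Δ·Π!·Σ² = 128/12155  (sign +1)
combine: 4πI² = 1573·80/7293·128/12155 = 2048/11271
take √, sign +1: I = 0.12024827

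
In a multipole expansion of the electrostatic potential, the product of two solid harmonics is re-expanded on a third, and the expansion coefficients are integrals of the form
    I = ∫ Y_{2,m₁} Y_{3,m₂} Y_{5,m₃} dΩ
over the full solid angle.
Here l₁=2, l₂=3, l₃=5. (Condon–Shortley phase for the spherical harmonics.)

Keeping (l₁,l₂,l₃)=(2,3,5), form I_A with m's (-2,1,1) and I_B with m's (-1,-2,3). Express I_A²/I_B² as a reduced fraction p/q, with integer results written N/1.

15/112

Shared (l₁,l₂,l₃)=(2,3,5): N and (l;000)² cancel in I_A²/I_B².
A: Δ = 0!·4!·6!/11! = 1/2310; Racah Σ t=0..0: t=0:+1/1152 = 1/1152; ⇒ 3j(2 3 5; -2 1 1)² = 1/154, sgn +1
B: Δ = 0!·4!·6!/11! = 1/2310; Racah Σ t=0..0: t=0:+1/720 = 1/720; ⇒ 3j(2 3 5; -1 -2 3)² = 8/165, sgn +1
I_A²/I_B² = (1/154)/(8/165) = 15/112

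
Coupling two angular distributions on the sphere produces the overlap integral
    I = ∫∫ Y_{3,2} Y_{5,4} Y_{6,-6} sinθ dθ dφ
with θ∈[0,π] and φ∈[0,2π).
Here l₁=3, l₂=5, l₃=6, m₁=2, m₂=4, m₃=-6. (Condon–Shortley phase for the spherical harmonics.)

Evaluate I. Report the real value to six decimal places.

0.207001

Rules hold: Σm=0, L=14 even, 2≤6≤8.
N = 7·11·13 = 1001
Δ = 2!·4!·8!/15! = 1/675675
Racah Σ t=0..2: t=0:+1/8640 t=1:−1/2304 t=2:+1/8640 = -7/34560
⇒ 3j(3 5 6; 0 0 0)² = 7/429, sgn -1
Racah Σ t=1..1: t=1:−1/967680 = -1/967680
⇒ 3j(3 5 6; 2 4 -6)² = 3/91, sgn -1
4πI² = N·(3j₀)²·(3jₘ)² = 7/13
I = +1·√(0.538462/4π) = 0.20700098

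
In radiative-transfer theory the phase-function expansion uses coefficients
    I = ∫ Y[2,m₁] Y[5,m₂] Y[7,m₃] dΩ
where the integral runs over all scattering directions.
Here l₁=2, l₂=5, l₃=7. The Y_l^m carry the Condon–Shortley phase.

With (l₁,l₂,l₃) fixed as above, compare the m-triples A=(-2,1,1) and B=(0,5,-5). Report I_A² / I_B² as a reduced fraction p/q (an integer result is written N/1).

l's match ⇒ only the (l;m) 3-j factors differ between A and B.
A: triangle coeff Δ(2,5,7) = 1/15015; Σ_t [0,0]: t=0:+1/414720 = 1/414720; (3j)²=2/429 [(2 5 7; -2 1 1)], sign=+1
B: triangle coeff Δ(2,5,7) = 1/15015; Σ_t [0,0]: t=0:+1/14515200 = 1/14515200; (3j)²=2/455 [(2 5 7; 0 5 -5)], sign=+1
I_A²/I_B² = (2/429)/(2/455) = 35/33

35/33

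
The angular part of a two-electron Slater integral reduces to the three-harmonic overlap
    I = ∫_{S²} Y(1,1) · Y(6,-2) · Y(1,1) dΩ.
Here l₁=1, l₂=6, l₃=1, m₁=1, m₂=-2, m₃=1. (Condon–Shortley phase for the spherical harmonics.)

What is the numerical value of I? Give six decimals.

0.000000

l₃=1 ∉ [5,7] — triangle fails ⇒ I = 0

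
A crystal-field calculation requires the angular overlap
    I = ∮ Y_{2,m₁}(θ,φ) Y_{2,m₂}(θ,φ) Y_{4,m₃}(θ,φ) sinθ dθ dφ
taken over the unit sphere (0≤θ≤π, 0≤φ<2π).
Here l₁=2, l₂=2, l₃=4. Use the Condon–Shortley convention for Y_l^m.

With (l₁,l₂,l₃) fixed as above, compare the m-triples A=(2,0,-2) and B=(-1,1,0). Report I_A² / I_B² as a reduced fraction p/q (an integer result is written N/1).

15/16

Same 2,2,4: normalisation and zero-m 3j drop out of the ratio.
A: Δ: 0! 4! 4! / 9! → 1/630; sum: t=0:+1/96 = 1/96; 3j²(2 2 4; 2 0 -2) = Δ·Π!·Σ² = 1/42  (sign +1)
B: Δ: 0! 4! 4! / 9! → 1/630; sum: t=0:+1/36 = 1/36; 3j²(2 2 4; -1 1 0) = Δ·Π!·Σ² = 8/315  (sign +1)
I_A²/I_B² = (1/42)/(8/315) = 15/16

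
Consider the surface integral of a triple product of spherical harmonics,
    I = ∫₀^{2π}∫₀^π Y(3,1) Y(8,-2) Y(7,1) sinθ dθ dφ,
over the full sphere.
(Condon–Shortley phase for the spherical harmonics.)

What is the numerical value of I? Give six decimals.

Rules hold: Σm=0, L=18 even, 5≤7≤11.
N = 7·17·15 = 1785
Δ = 4!·2!·12!/19! = 1/5290740
Racah Σ t=1..3: t=1:−1/7257600 t=2:+1/2073600 t=3:−1/7257600 = 1/4838400
⇒ 3j(3 8 7; 0 0 0)² = 252/20995, sgn -1
Racah Σ t=0..2: t=0:+1/24883200 t=1:−1/3628800 t=2:+1/7741440 = -37/348364800
⇒ 3j(3 8 7; 1 -2 1)² = 1369/176358, sgn -1
4πI² = N·(3j₀)²·(3jₘ)² = 172494/1037153
I = +1·√(0.166315/4π) = 0.11504312

0.115043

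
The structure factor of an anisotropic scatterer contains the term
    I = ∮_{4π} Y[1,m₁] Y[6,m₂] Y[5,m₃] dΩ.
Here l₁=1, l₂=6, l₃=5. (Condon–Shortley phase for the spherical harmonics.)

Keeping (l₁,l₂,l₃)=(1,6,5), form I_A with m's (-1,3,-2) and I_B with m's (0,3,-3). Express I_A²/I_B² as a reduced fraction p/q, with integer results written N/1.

Shared (l₁,l₂,l₃)=(1,6,5): N and (l;000)² cancel in I_A²/I_B².
A: Δ = 2!·0!·10!/13! = 1/858; Racah Σ t=2..2: t=2:+1/60480 = 1/60480; ⇒ 3j(1 6 5; -1 3 -2)² = 6/143, sgn -1
B: Δ = 2!·0!·10!/13! = 1/858; Racah Σ t=1..1: t=1:−1/80640 = -1/80640; ⇒ 3j(1 6 5; 0 3 -3)² = 9/286, sgn -1
I_A²/I_B² = (6/143)/(9/286) = 4/3

4/3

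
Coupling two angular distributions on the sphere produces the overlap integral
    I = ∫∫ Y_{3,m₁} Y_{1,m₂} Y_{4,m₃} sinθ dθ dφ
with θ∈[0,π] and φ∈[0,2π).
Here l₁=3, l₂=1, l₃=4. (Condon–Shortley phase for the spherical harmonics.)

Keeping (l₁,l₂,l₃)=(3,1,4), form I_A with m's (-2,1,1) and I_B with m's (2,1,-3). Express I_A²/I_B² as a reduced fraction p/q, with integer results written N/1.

Same 3,1,4: normalisation and zero-m 3j drop out of the ratio.
A: Δ: 0! 6! 2! / 9! → 1/252; sum: t=0:+1/240 = 1/240; 3j²(3 1 4; -2 1 1) = Δ·Π!·Σ² = 1/84  (sign -1)
B: Δ: 0! 6! 2! / 9! → 1/252; sum: t=0:+1/240 = 1/240; 3j²(3 1 4; 2 1 -3) = Δ·Π!·Σ² = 1/12  (sign -1)
I_A²/I_B² = (1/84)/(1/12) = 1/7

1/7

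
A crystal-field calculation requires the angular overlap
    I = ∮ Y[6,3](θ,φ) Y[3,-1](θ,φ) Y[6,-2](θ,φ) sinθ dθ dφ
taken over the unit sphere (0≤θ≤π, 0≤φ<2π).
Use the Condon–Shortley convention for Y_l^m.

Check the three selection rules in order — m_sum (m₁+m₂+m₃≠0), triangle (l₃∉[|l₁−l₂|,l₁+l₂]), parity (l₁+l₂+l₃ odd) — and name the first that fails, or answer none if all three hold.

parity

Σmᵢ = 0  ✓
l₃∈[|l₁−l₂|,l₁+l₂]=[3,9], have l₃=6  ✓
Σlᵢ = 15 ⇒ odd  ✗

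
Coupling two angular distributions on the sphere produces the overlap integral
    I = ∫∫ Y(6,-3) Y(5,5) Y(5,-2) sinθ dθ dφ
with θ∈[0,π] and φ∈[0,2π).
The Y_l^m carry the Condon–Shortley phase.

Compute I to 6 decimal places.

m-sum 0 ✓  L=16 even ✓  1≤5≤11 ✓
Π(2lᵢ+1) = 13×11×11 = 1573
triangle coeff Δ(6,5,5) = 1/28588560
Σ_t [1,5]: t=1:−1/345600 t=2:+1/13824 t=3:−1/5184 t=4:+1/13824 t=5:−1/345600 = -7/129600
(3j)²=80/7293 [(6 5 5; 0 0 0)], sign=+1
Σ_t [6,6]: t=6:+1/622080 = 1/622080
(3j)²=105/4862 [(6 5 5; -3 5 -2)], sign=-1
⇒ 4πI² = 1400/3757
I = (-1)√(1400/3757/(4π)) = -0.17220212

-0.172202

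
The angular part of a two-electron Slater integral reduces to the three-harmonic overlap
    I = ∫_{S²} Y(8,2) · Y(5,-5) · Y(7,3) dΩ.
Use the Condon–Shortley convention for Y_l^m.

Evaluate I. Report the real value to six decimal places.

0.140622

Checks pass: Σm=0; 20 even; l₃=7∈[3,13].
(2·8+1)(2·5+1)(2·7+1) = 2805
Δ: 6! 10! 4! / 21! → 1/814773960
sum: t=1:−1/87091200 t=2:+1/4976640 t=3:−1/2073600 t=4:+1/4976640 t=5:−1/87091200 = -1/9676800
3j²(8 5 7; 0 0 0) = Δ·Π!·Σ² = 360/46189  (sign +1)
sum: t=0:+1/298598400 = 1/298598400
3j²(8 5 7; 2 -5 3) = Δ·Π!·Σ² = 525/46189  (sign +1)
combine: 4πI² = 2805·360/46189·525/46189 = 2835000/11408683
take √, sign +1: I = 0.14062219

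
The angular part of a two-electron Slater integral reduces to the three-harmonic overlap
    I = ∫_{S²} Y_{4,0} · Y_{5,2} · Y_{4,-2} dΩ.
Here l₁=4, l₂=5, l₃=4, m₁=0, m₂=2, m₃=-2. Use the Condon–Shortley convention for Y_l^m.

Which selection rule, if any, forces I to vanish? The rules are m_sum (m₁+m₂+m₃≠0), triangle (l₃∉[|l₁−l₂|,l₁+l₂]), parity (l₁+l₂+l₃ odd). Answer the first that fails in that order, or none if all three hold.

parity

m₁+m₂+m₃ = 0 + 2 − 2 = 0  ✓
triangle: |4−5|=1 ≤ l₃=4 ≤ 4+5=9  ✓
parity: l₁+l₂+l₃ = 13 is odd  ✗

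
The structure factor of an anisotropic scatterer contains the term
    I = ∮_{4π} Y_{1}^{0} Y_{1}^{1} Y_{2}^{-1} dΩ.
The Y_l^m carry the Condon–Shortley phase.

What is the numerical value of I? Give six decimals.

-0.218510

m-sum 0 ✓  L=4 even ✓  0≤2≤2 ✓
Π(2lᵢ+1) = 3×3×5 = 45
triangle coeff Δ(1,1,2) = 1/30
Σ_t [0,0]: t=0:+1/1 = 1/1
(3j)²=2/15 [(1 1 2; 0 0 0)], sign=+1
Σ_t [0,0]: t=0:+1/2 = 1/2
(3j)²=1/10 [(1 1 2; 0 1 -1)], sign=-1
⇒ 4πI² = 3/5
I = (-1)√(3/5/(4π)) = -0.21850969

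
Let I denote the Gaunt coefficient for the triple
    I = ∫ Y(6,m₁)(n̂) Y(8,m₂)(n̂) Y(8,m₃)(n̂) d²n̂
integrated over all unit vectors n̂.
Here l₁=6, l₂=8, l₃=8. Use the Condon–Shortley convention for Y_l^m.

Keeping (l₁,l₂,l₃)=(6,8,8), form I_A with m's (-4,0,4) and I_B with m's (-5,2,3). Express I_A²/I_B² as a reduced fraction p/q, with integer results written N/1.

22/21

l's match ⇒ only the (l;m) 3-j factors differ between A and B.
A: triangle coeff Δ(6,8,8) = 1/13742520792; Σ_t [4,6]: t=4:+1/597196800 t=5:−1/435456000 t=6:+1/2786918400 = -11/41803776000; (3j)²=66/96577 [(6 8 8; -4 0 4)], sign=-1
B: triangle coeff Δ(6,8,8) = 1/13742520792; Σ_t [5,6]: t=5:−1/1244160000 t=6:+1/1492992000 = -1/7464960000; (3j)²=63/96577 [(6 8 8; -5 2 3)], sign=+1
I_A²/I_B² = (66/96577)/(63/96577) = 22/21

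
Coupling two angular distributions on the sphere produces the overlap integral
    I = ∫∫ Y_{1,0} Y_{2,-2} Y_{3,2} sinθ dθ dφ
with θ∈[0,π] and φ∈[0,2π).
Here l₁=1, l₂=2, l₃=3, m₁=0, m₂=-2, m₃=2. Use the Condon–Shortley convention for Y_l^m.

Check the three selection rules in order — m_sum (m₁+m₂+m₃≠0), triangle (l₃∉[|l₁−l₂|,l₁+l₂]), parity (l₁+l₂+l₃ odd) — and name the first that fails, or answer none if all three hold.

none

m₁+m₂+m₃ = 0 − 2 + 2 = 0  ✓
triangle: |1−2|=1 ≤ l₃=3 ≤ 1+2=3  ✓
parity: l₁+l₂+l₃ = 6 is even  ✓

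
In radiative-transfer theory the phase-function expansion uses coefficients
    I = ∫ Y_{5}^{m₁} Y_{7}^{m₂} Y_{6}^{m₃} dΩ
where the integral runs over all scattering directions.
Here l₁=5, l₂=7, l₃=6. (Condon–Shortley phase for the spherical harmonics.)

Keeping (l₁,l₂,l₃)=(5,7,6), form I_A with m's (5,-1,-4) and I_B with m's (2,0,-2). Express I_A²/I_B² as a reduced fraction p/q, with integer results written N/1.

Shared (l₁,l₂,l₃)=(5,7,6): N and (l;000)² cancel in I_A²/I_B².
A: Δ = 6!·4!·8!/19! = 1/174594420; Racah Σ t=0..0: t=0:+1/24883200 = 1/24883200; ⇒ 3j(5 7 6; 5 -1 -4)² = 980/138567, sgn +1
B: Δ = 6!·4!·8!/19! = 1/174594420; Racah Σ t=0..3: t=0:+1/21772800 t=1:−1/691200 t=2:+1/207360 t=3:−1/497664 = 41/29030400; ⇒ 3j(5 7 6; 2 0 -2)² = 11767/1385670, sgn +1
I_A²/I_B² = (980/138567)/(11767/1385670) = 1400/1681

1400/1681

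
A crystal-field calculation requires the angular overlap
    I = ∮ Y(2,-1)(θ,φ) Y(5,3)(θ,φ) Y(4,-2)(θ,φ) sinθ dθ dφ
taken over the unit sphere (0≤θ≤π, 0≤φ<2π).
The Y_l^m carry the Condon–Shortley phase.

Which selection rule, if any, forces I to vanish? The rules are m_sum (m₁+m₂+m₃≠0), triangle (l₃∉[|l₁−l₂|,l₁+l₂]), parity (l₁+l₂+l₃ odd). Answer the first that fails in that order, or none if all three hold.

Σmᵢ = 0  ✓
l₃∈[|l₁−l₂|,l₁+l₂]=[3,7], have l₃=4  ✓
Σlᵢ = 11 ⇒ odd  ✗

parity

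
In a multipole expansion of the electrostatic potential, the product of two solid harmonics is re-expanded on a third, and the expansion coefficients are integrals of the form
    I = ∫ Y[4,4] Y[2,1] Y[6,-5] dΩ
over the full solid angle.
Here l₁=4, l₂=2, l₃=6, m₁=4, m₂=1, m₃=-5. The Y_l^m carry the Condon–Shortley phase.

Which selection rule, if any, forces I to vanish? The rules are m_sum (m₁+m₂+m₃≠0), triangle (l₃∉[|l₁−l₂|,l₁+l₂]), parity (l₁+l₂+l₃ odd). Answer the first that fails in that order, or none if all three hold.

m₁+m₂+m₃ = 4 + 1 − 5 = 0  ✓
triangle: |4−2|=2 ≤ l₃=6 ≤ 4+2=6  ✓
parity: l₁+l₂+l₃ = 12 is even  ✓

none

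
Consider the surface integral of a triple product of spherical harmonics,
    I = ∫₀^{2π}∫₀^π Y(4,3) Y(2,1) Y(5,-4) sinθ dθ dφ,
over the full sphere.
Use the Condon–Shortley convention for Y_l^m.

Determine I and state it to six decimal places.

0.000000

Σlᵢ=11 odd — θ-integrand is odd under cosθ→−cosθ; I=0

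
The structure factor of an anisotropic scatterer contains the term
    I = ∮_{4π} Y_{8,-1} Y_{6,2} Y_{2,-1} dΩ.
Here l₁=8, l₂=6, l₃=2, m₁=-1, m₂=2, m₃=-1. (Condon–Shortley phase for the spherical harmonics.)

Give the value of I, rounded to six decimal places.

Checks pass: Σm=0; 16 even; l₃=2∈[2,14].
(2·8+1)(2·6+1)(2·2+1) = 1105
Δ: 12! 4! 0! / 17! → 1/30940
sum: t=6:+1/2073600 = 1/2073600
3j²(8 6 2; 0 0 0) = Δ·Π!·Σ² = 28/1105  (sign +1)
sum: t=8:+1/5806080 = 1/5806080
3j²(8 6 2; -1 2 -1) = Δ·Π!·Σ² = 9/884  (sign -1)
combine: 4πI² = 1105·28/1105·9/884 = 63/221
take √, sign -1: I = -0.15061534

-0.150615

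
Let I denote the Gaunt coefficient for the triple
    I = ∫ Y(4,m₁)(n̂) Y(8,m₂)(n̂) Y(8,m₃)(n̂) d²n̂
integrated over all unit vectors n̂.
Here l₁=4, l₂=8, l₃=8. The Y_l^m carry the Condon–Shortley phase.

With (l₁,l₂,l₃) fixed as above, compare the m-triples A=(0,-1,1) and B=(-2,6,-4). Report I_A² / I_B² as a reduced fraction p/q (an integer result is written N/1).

Shared (l₁,l₂,l₃)=(4,8,8): N and (l;000)² cancel in I_A²/I_B².
A: Δ = 4!·4!·12!/21! = 1/185175900; Racah Σ t=0..4: t=0:+1/348364800 t=1:−1/18662400 t=2:+1/9676800 t=3:−1/34836480 t=4:+1/1254113280 = 31/1254113280; ⇒ 3j(4 8 8; 0 -1 1)² = 961/151164, sgn -1
B: Δ = 4!·4!·12!/21! = 1/185175900; Racah Σ t=2..4: t=2:+1/45984153600 t=3:−1/1437004800 t=4:+1/696729600 = 1/1313832960; ⇒ 3j(4 8 8; -2 6 -4)² = 35/3876, sgn +1
I_A²/I_B² = (961/151164)/(35/3876) = 961/1365

961/1365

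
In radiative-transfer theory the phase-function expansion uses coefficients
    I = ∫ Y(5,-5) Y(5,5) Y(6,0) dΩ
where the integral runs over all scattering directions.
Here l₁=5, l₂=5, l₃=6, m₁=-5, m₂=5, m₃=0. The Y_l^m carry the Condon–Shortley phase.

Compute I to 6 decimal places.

m-sum 0 ✓  L=16 even ✓  0≤6≤10 ✓
Π(2lᵢ+1) = 11×11×13 = 1573
triangle coeff Δ(5,5,6) = 1/28588560
Σ_t [0,4]: t=0:+1/345600 t=1:−1/13824 t=2:+1/5184 t=3:−1/13824 t=4:+1/345600 = 7/129600
(3j)²=80/7293 [(5 5 6; 0 0 0)], sign=+1
Σ_t [4,4]: t=4:+1/12441600 = 1/12441600
(3j)²=15/9724 [(5 5 6; -5 5 0)], sign=+1
⇒ 4πI² = 100/3757
I = (+1)√(100/3757/(4π)) = 0.04602295

0.046023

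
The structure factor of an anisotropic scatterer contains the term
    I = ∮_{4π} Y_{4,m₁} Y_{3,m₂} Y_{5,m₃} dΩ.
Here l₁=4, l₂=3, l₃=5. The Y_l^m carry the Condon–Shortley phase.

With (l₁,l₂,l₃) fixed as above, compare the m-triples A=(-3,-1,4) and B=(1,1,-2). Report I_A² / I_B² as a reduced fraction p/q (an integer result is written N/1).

l's match ⇒ only the (l;m) 3-j factors differ between A and B.
A: triangle coeff Δ(4,3,5) = 1/180180; Σ_t [1,2]: t=1:−1/4320 t=2:+1/5760 = -1/17280; (3j)²=7/4290 [(4 3 5; -3 -1 4)], sign=+1
B: triangle coeff Δ(4,3,5) = 1/180180; Σ_t [0,2]: t=0:+1/1728 t=1:−1/288 t=2:+1/960 = -1/540; (3j)²=128/6435 [(4 3 5; 1 1 -2)], sign=+1
I_A²/I_B² = (7/4290)/(128/6435) = 21/256

21/256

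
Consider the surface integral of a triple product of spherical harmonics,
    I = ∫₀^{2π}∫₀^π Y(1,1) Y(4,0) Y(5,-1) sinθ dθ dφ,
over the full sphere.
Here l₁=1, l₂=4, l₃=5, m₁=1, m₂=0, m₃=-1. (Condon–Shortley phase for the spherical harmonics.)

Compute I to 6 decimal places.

-0.190188

Checks pass: Σm=0; 10 even; l₃=5∈[3,5].
(2·1+1)(2·4+1)(2·5+1) = 297
Δ: 0! 2! 8! / 11! → 1/495
sum: t=0:+1/576 = 1/576
3j²(1 4 5; 0 0 0) = Δ·Π!·Σ² = 5/99  (sign -1)
sum: t=0:+1/1152 = 1/1152
3j²(1 4 5; 1 0 -1) = Δ·Π!·Σ² = 1/33  (sign +1)
combine: 4πI² = 297·5/99·1/33 = 5/11
take √, sign -1: I = -0.19018827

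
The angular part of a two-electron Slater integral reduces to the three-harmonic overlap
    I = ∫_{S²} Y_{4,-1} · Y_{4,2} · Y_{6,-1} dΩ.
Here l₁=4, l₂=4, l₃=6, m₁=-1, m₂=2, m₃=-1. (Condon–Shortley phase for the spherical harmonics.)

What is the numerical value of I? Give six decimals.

m-sum 0 ✓  L=14 even ✓  0≤6≤8 ✓
Π(2lᵢ+1) = 9×9×13 = 1053
triangle coeff Δ(4,4,6) = 1/1261260
Σ_t [0,2]: t=0:+1/4608 t=1:−1/1296 t=2:+1/4608 = -7/20736
(3j)²=20/1287 [(4 4 6; 0 0 0)], sign=-1
Σ_t [0,2]: t=0:+1/172800 t=1:−1/5760 t=2:+1/3456 = 7/57600
(3j)²=21/2860 [(4 4 6; -1 2 -1)], sign=-1
⇒ 4πI² = 189/1573
I = (+1)√(189/1573/(4π)) = 0.09778261

0.097783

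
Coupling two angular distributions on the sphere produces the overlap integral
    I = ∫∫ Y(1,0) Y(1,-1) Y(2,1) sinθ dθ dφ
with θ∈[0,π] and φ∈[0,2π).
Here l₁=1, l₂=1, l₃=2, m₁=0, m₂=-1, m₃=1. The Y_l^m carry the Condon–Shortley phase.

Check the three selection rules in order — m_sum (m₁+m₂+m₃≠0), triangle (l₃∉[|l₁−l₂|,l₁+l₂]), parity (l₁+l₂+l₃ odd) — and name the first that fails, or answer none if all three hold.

m₁+m₂+m₃ = 0 − 1 + 1 = 0  ✓
triangle: |1−1|=0 ≤ l₃=2 ≤ 1+1=2  ✓
parity: l₁+l₂+l₃ = 4 is even  ✓

none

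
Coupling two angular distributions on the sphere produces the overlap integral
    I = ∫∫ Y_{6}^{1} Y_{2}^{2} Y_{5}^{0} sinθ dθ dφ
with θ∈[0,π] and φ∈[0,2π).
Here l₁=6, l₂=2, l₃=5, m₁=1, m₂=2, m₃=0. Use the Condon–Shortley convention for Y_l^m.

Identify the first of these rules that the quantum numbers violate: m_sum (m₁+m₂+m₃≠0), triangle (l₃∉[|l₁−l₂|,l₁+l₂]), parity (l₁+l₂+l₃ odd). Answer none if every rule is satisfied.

azimuthal sum: 1 + 2 + 0 = 3  ✗
4 ≤ 5 ≤ 8 (triangle on l)
L = 6 + 2 + 5 = 13 (odd)

m_sum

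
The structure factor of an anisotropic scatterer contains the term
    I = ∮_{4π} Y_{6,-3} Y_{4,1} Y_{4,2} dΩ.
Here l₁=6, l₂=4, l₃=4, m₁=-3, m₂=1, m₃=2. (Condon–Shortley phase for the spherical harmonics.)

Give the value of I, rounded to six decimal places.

-0.103072

Rules hold: Σm=0, L=14 even, 2≤4≤10.
N = 13·9·9 = 1053
Δ = 6!·6!·2!/15! = 1/1261260
Racah Σ t=2..4: t=2:+1/4608 t=3:−1/1296 t=4:+1/4608 = -7/20736
⇒ 3j(6 4 4; 0 0 0)² = 20/1287, sgn -1
Racah Σ t=3..5: t=3:−1/51840 t=4:+1/5760 t=5:−1/11520 = 7/103680
⇒ 3j(6 4 4; -3 1 2)² = 7/858, sgn +1
4πI² = N·(3j₀)²·(3jₘ)² = 210/1573
I = -1·√(0.133503/4π) = -0.10307192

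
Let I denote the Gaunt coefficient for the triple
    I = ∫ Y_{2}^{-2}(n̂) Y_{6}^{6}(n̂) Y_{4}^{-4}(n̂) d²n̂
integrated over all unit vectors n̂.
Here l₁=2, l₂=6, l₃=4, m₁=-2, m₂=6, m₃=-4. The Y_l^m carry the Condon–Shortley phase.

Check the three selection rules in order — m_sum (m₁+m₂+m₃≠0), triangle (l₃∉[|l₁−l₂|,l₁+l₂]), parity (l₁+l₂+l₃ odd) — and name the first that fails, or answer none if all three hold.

none

Σmᵢ = 0  ✓
l₃∈[|l₁−l₂|,l₁+l₂]=[4,8], have l₃=4  ✓
Σlᵢ = 12 ⇒ even  ✓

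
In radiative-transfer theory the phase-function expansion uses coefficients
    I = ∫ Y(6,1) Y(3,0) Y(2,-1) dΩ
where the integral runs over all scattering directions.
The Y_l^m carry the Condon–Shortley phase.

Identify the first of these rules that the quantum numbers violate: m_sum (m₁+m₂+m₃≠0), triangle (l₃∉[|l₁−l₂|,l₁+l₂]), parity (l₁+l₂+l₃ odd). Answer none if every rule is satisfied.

triangle

m₁+m₂+m₃ = 1 + 0 − 1 = 0  ✓
triangle: |6−3|=3 ≤ l₃=2 ≤ 6+3=9  ✗
parity: l₁+l₂+l₃ = 11 is odd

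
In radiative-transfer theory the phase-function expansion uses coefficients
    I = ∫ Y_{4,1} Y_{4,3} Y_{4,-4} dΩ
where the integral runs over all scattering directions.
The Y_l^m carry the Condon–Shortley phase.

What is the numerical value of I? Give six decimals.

Checks pass: Σm=0; 12 even; l₃=4∈[0,8].
(2·4+1)(2·4+1)(2·4+1) = 729
Δ: 4! 4! 4! / 13! → 1/450450
sum: t=0:+1/13824 t=1:−1/216 t=2:+1/64 t=3:−1/216 t=4:+1/13824 = 5/768
3j²(4 4 4; 0 0 0) = Δ·Π!·Σ² = 18/1001  (sign +1)
sum: t=3:−1/3456 = -1/3456
3j²(4 4 4; 1 3 -4) = Δ·Π!·Σ² = 35/1287  (sign -1)
combine: 4πI² = 729·18/1001·35/1287 = 7290/20449
take √, sign -1: I = -0.16843130

-0.168431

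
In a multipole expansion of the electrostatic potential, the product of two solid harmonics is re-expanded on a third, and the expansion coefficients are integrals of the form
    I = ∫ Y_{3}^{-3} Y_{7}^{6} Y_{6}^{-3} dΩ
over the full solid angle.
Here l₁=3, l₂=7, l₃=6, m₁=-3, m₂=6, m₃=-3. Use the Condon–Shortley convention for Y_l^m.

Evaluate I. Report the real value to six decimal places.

-0.153803

m-sum 0 ✓  L=16 even ✓  4≤6≤10 ✓
Π(2lᵢ+1) = 7×15×13 = 1365
triangle coeff Δ(3,7,6) = 1/2042040
Σ_t [1,3]: t=1:−1/207360 t=2:+1/57600 t=3:−1/207360 = 1/129600
(3j)²=168/12155 [(3 7 6; 0 0 0)], sign=+1
Σ_t [4,4]: t=4:+1/17418240 = 1/17418240
(3j)²=15/952 [(3 7 6; -3 6 -3)], sign=-1
⇒ 4πI² = 945/3179
I = (-1)√(945/3179/(4π)) = -0.15380332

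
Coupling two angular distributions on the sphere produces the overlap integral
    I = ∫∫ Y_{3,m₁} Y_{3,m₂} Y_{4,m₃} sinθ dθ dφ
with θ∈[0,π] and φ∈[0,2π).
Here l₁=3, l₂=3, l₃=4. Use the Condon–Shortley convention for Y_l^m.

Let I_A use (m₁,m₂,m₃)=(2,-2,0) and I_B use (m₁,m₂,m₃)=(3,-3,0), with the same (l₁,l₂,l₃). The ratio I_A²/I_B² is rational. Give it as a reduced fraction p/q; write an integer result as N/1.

l's match ⇒ only the (l;m) 3-j factors differ between A and B.
A: triangle coeff Δ(3,3,4) = 1/34650; Σ_t [0,1]: t=0:+1/72 t=1:−1/576 = 7/576; (3j)²=7/198 [(3 3 4; 2 -2 0)], sign=+1
B: triangle coeff Δ(3,3,4) = 1/34650; Σ_t [0,0]: t=0:+1/1152 = 1/1152; (3j)²=1/154 [(3 3 4; 3 -3 0)], sign=+1
I_A²/I_B² = (7/198)/(1/154) = 49/9

49/9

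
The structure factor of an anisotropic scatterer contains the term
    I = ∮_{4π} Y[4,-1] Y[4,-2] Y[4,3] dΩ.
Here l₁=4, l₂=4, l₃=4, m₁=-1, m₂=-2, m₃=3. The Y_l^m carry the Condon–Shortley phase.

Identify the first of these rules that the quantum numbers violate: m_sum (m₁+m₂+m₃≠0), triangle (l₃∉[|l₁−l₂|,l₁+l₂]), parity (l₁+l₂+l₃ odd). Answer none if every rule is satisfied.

none

azimuthal sum: -1 − 2 + 3 = 0  ✓
0 ≤ 4 ≤ 8 (triangle on l)  ✓
L = 4 + 4 + 4 = 12 (even)  ✓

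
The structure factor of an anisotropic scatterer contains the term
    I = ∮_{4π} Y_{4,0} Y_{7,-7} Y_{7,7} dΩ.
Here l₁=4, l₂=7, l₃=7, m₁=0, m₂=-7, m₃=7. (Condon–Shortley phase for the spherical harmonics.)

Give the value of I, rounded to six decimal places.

Checks pass: Σm=0; 18 even; l₃=7∈[3,11].
(2·4+1)(2·7+1)(2·7+1) = 2025
Δ: 4! 4! 10! / 19! → 1/58198140
sum: t=0:+1/17418240 t=1:−1/622080 t=2:+1/230400 t=3:−1/622080 t=4:+1/17418240 = 1/806400
3j²(4 7 7; 0 0 0) = Δ·Π!·Σ² = 2268/230945  (sign -1)
sum: t=0:+1/2090188800 = 1/2090188800
3j²(4 7 7; 0 -7 7) = Δ·Π!·Σ² = 1001/58140  (sign +1)
combine: 4πI² = 2025·2268/230945·1001/58140 = 35721/104329
take √, sign -1: I = -0.16506475

-0.165065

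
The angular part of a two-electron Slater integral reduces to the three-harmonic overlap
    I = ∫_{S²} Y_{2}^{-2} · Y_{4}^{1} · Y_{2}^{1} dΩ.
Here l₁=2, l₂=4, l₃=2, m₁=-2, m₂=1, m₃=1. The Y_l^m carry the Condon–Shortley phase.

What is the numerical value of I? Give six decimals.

Rules hold: Σm=0, L=8 even, 2≤2≤6.
N = 5·9·5 = 225
Δ = 4!·0!·4!/9! = 1/630
Racah Σ t=2..2: t=2:+1/16 = 1/16
⇒ 3j(2 4 2; 0 0 0)² = 2/35, sgn +1
Racah Σ t=4..4: t=4:+1/144 = 1/144
⇒ 3j(2 4 2; -2 1 1)² = 1/126, sgn -1
4πI² = N·(3j₀)²·(3jₘ)² = 5/49
I = -1·√(0.102041/4π) = -0.09011188

-0.090112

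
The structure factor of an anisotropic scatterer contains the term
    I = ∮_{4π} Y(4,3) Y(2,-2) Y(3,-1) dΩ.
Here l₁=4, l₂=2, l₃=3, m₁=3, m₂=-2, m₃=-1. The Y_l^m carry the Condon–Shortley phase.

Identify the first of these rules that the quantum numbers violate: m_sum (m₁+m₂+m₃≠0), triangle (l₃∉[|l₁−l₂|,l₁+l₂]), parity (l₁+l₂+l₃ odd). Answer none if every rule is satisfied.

parity

azimuthal sum: 3 − 2 − 1 = 0  ✓
2 ≤ 3 ≤ 6 (triangle on l)  ✓
L = 4 + 2 + 3 = 9 (odd)  ✗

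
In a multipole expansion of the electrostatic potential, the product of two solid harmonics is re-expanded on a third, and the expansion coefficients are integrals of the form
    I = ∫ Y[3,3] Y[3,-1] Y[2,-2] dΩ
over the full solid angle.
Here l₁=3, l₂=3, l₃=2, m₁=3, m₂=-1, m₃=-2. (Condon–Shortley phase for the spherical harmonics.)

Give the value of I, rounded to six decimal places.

0.132981

Rules hold: Σm=0, L=8 even, 0≤2≤6.
N = 7·7·5 = 245
Δ = 4!·2!·2!/9! = 1/3780
Racah Σ t=1..3: t=1:−1/24 t=2:+1/4 t=3:−1/24 = 1/6
⇒ 3j(3 3 2; 0 0 0)² = 4/105, sgn +1
Racah Σ t=0..0: t=0:+1/96 = 1/96
⇒ 3j(3 3 2; 3 -1 -2)² = 1/42, sgn +1
4πI² = N·(3j₀)²·(3jₘ)² = 2/9
I = +1·√(0.222222/4π) = 0.13298076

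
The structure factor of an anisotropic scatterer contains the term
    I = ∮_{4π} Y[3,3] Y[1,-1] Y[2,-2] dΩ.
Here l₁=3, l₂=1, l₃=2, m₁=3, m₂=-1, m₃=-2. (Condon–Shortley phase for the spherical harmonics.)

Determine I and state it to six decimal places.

m-sum 0 ✓  L=6 even ✓  2≤2≤4 ✓
Π(2lᵢ+1) = 7×3×5 = 105
triangle coeff Δ(3,1,2) = 1/105
Σ_t [1,1]: t=1:−1/4 = -1/4
(3j)²=3/35 [(3 1 2; 0 0 0)], sign=-1
Σ_t [0,0]: t=0:+1/48 = 1/48
(3j)²=1/7 [(3 1 2; 3 -1 -2)], sign=+1
⇒ 4πI² = 9/7
I = (-1)√(9/7/(4π)) = -0.31986543

-0.319865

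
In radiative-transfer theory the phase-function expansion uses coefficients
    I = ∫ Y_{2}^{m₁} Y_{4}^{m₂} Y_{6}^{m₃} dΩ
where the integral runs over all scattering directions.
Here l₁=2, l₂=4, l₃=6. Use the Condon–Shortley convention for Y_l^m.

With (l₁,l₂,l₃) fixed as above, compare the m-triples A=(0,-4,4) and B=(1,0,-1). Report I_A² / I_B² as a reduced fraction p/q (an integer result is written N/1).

Same 2,4,6: normalisation and zero-m 3j drop out of the ratio.
A: Δ: 0! 4! 8! / 13! → 1/6435; sum: t=0:+1/161280 = 1/161280; 3j²(2 4 6; 0 -4 4) = Δ·Π!·Σ² = 1/143  (sign +1)
B: Δ: 0! 4! 8! / 13! → 1/6435; sum: t=0:+1/3456 = 1/3456; 3j²(2 4 6; 1 0 -1) = Δ·Π!·Σ² = 35/1287  (sign -1)
I_A²/I_B² = (1/143)/(35/1287) = 9/35

9/35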